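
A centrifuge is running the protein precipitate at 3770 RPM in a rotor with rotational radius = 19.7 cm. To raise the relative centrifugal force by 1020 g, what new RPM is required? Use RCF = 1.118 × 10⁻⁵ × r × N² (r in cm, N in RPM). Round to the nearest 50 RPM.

≈ 4350 RPM

Current RCF = 1.118 × 10⁻⁵ × 19.7 × (3770)² = 1.118 × 10⁻⁵ × 19.7 × 14,212,900 ≈ 3,130.3 × g
Target RCF = 3,130.3 + 1,020 = 4,150.3 × g
N² = 4,150.3 / (22.0246 × 10⁻⁵) = 18,843,929
N ≈ √18,843,929 ≈ 4,341.0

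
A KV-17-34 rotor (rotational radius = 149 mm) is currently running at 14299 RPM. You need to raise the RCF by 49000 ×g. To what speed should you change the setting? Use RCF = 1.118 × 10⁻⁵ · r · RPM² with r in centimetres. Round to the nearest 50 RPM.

22350 RPM

r = 149 mm = 14.9 cm
Current RCF = 1.118 × 10⁻⁵ × 14.9 × (14299)² = 1.118 × 10⁻⁵ × 14.9 × 204,461,401 ≈ 34,059.6 × g
Target RCF = 34,059.6 + 49,000 = 83,059.6 × g
N² = 83,059.6 / (16.6582 × 10⁻⁵) = 498,610,894
N ≈ √498,610,894 ≈ 22,329.6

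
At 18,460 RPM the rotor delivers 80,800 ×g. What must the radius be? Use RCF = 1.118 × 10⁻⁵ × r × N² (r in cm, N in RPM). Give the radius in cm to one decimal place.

r ≈ 21.2 cm

80800 = 1.118 × 10⁻⁵ × r × (18460)²
r = 80800 / (1.118 × 10⁻⁵ × 340,771,600) = 80800 / 3809.826 ≈ 21.208 cm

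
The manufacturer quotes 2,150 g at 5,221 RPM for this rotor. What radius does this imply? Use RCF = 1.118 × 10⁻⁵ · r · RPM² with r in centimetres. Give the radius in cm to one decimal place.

r ≈ 7.1 cm

RCF = 1.118 × 10⁻⁵ × r × N²
2150 = 1.118 × 10⁻⁵ × r × (5221)²
r = 2150 / (1.118 × 10⁻⁵ × 27,258,841) = 2150 / 304.7538 ≈ 7.055 cm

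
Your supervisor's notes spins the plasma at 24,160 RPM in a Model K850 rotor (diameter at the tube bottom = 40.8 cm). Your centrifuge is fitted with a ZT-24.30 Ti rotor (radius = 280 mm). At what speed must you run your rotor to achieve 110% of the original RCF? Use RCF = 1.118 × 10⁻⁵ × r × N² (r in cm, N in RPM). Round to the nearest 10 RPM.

≈ 21630 RPM

Original rotor: r = 40.8 / 2 = 20.4 cm
RCF = 1.118 × 10⁻⁵ × r × N²
RCF_original = 1.118 × 10⁻⁵ × 20.4 × (24160)² = 1.118 × 10⁻⁵ × 20.4 × 583,705,600 ≈ 133,126.9 × g
Target RCF = 1.1 × 133,126.9 ≈ 146,439.6 × g
Your rotor: r = 280 mm = 28.0 cm
146,439.6 = 1.118 × 10⁻⁵ × 28 × N²
N² = 146,439.6 / (31.304 × 10⁻⁵) = 467,798,364
N ≈ √467,798,364 ≈ 21,628.6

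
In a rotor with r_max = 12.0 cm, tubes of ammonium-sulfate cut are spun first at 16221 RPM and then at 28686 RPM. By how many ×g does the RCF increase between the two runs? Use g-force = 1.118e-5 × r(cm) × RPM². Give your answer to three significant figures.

75100 ×g

RCF₁ = 1.118 × 10⁻⁵ × 12 × (16221)² = 1.118 × 10⁻⁵ × 12 × 263,120,841 ≈ 35,300.3 × g
RCF₂ = 1.118 × 10⁻⁵ × 12 × (28686)² = 1.118 × 10⁻⁵ × 12 × 822,886,596 ≈ 110,398.5 × g
Increase = 110,398.5 − 35,300.3 = 75,098.2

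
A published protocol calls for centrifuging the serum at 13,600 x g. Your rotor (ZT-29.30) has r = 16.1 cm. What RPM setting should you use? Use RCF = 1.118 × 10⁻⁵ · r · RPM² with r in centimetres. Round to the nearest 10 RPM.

N ≈ 8690 RPM

RCF = 1.118 × 10⁻⁵ × r × N²
13,600 = 1.118 × 10⁻⁵ × 16.1 × N²
N² = 13,600 / (17.9998 × 10⁻⁵) = 75,556,395
N ≈ √75,556,395 ≈ 8,692.3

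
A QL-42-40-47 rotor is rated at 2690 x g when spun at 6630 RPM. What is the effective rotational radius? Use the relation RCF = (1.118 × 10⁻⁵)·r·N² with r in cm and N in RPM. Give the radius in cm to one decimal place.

2690 = 1.118 × 10⁻⁵ × r × (6630)²
r = 2690 / (1.118 × 10⁻⁵ × 43,956,900) = 2690 / 491.4381 ≈ 5.474 cm

r ≈ 5.5 cm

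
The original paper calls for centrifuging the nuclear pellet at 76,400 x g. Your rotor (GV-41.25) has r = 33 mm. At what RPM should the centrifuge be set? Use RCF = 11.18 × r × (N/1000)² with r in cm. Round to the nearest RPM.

r = 33 mm = 3.3 cm
76,400 = 11.18 × 3.3 × (N/1000)²
(N/1000)² = 76,400 / 36.894 = 2070.797
N = 1000 × √2070.797 ≈ 45,506.0

45506 RPM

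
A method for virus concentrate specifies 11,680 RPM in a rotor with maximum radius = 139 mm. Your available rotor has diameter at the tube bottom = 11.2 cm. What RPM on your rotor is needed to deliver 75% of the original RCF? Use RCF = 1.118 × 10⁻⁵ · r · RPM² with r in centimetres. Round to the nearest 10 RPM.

Original rotor: r = 139 mm = 13.9 cm
RCF_original = 1.118 × 10⁻⁵ × 13.9 × (11680)² = 1.118 × 10⁻⁵ × 13.9 × 136,422,400 ≈ 21,200.3 × g
Target RCF = 0.75 × 21,200.3 ≈ 15,900.2 × g
Your rotor: r = 11.2 / 2 = 5.6 cm
15,900.2 = 1.118 × 10⁻⁵ × 5.6 × N²
N² = 15,900.2 / (6.2608 × 10⁻⁵) = 253,964,350
N ≈ √253,964,350 ≈ 15,936.3

≈ 15940 RPM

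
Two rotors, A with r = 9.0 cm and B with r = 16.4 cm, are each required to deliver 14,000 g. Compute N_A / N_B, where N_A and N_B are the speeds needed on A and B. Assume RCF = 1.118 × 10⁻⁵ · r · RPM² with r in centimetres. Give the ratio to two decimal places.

1.35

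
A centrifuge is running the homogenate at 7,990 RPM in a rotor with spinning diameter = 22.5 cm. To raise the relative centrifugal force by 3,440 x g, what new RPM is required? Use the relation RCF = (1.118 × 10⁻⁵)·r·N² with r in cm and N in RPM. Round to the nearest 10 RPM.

r = 22.5 / 2 = 11.25 cm
Current RCF = 1.118 × 10⁻⁵ × 11.25 × (7990)² = 1.118 × 10⁻⁵ × 11.25 × 63,840,100 ≈ 8,029.5 × g
Target RCF = 8,029.5 + 3,440 = 11,469.5 × g
N² = 11,469.5 / (12.5775 × 10⁻⁵) = 91,190,618
N ≈ √91,190,618 ≈ 9,549.4

N₂ ≈ 9550 RPM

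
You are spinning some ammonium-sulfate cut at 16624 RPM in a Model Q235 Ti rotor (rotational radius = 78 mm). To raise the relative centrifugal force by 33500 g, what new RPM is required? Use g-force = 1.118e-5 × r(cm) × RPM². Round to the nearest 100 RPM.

r = 78 mm = 7.8 cm
Current RCF = 1.118 × 10⁻⁵ × 7.8 × (16624)² = 1.118 × 10⁻⁵ × 7.8 × 276,357,376 ≈ 24,099.5 × g
Target RCF = 24,099.5 + 33,500 = 57,599.5 × g
N² = 57,599.5 / (8.7204 × 10⁻⁵) = 660,514,426
N ≈ √660,514,426 ≈ 25,700.5

≈ 25700 RPM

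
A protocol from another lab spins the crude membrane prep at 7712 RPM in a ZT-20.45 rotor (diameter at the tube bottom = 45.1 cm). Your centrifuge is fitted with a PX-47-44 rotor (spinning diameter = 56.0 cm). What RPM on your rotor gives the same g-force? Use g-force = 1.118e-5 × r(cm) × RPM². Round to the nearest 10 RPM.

Original rotor: r = 45.1 / 2 = 22.55 cm
RCF = 1.118 × 10⁻⁵ × r × N²
RCF_original = 1.118 × 10⁻⁵ × 22.55 × (7712)² = 1.118 × 10⁻⁵ × 22.55 × 59,474,944 ≈ 14,994.2 × g
Your rotor: r = 56.0 / 2 = 28 cm
14,994.2 = 1.118 × 10⁻⁵ × 28 × N²
N² = 14,994.2 / (31.304 × 10⁻⁵) = 47,898,671
N ≈ √47,898,671 ≈ 6,920.9

≈ 6920 RPM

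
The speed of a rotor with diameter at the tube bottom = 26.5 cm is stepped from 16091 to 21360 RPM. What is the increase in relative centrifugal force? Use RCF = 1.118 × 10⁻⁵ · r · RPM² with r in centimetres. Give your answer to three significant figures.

29200 ×g

r = 26.5 / 2 = 13.25 cm
RCF₁ = 1.118 × 10⁻⁵ × 13.25 × (16091)² = 1.118 × 10⁻⁵ × 13.25 × 258,920,281 ≈ 38,355.2 × g
RCF₂ = 1.118 × 10⁻⁵ × 13.25 × (21360)² = 1.118 × 10⁻⁵ × 13.25 × 456,249,600 ≈ 67,586.5 × g
Increase = 67,586.5 − 38,355.2 = 29,231.3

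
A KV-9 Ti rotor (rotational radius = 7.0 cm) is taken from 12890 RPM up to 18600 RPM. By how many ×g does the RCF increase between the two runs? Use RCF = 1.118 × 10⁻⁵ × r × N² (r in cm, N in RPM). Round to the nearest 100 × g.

≈ 14100 ×g

RCF₁ = 1.118 × 10⁻⁵ × 7 × (12890)² = 1.118 × 10⁻⁵ × 7 × 166,152,100 ≈ 13,003.1 × g
RCF₂ = 1.118 × 10⁻⁵ × 7 × (18600)² = 1.118 × 10⁻⁵ × 7 × 345,960,000 ≈ 27,074.8 × g
Increase = 27,074.8 − 13,003.1 = 14,071.7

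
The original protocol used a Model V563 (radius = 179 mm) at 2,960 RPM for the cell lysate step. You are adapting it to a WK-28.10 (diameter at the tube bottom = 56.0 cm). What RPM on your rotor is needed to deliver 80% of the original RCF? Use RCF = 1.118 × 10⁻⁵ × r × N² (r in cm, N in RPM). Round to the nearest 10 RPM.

Original rotor: r = 179 mm = 17.9 cm
RCF_original = 1.118 × 10⁻⁵ × 17.9 × (2960)² = 1.118 × 10⁻⁵ × 17.9 × 8,761,600 ≈ 1,753.4 × g
Target RCF = 0.8 × 1,753.4 ≈ 1,402.7 × g
Your rotor: r = 56.0 / 2 = 28 cm
1,402.7 = 1.118 × 10⁻⁵ × 28 × N²
N² = 1,402.7 / (31.304 × 10⁻⁵) = 4,480,897
N ≈ √4,480,897 ≈ 2,116.8

2120 RPM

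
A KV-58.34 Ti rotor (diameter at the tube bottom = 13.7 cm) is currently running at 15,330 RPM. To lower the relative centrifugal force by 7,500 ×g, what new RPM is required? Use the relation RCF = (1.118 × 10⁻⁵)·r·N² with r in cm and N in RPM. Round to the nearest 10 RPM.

≈ 11710 RPM

r = 13.7 / 2 = 6.85 cm
Current RCF = 1.118 × 10⁻⁵ × 6.85 × (15330)² = 1.118 × 10⁻⁵ × 6.85 × 235,008,900 ≈ 17,997.7 × g
Target RCF = 17,997.7 − 7,500 = 10,497.7 × g
N² = 10,497.7 / (7.6583 × 10⁻⁵) = 137,076,113
N ≈ √137,076,113 ≈ 11,708.0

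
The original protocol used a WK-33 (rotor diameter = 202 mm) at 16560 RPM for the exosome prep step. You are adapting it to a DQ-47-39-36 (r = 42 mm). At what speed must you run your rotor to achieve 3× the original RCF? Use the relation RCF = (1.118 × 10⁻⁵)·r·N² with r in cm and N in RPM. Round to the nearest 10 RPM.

44480 RPM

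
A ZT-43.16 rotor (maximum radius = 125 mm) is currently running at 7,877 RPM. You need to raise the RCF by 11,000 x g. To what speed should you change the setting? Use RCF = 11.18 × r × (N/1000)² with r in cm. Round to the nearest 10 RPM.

r = 125 mm = 12.5 cm
Current RCF = 11.18 × 12.5 × (7.877)² = 11.18 × 12.5 × 62.047129 ≈ 8,671.1 × g
Target RCF = 8,671.1 + 11,000 = 19,671.1 × g
(N/1000)² = 19,671.1 / 139.75 = 140.7592
N = 1000 × √140.7592 ≈ 11,864.2

11860 RPM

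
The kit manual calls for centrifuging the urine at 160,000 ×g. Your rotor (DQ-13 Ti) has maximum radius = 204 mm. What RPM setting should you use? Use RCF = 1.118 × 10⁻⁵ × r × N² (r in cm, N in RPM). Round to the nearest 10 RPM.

26490 RPM

r = 204 mm = 20.4 cm
160,000 = 1.118 × 10⁻⁵ × 20.4 × N²
N² = 160,000 / (22.8072 × 10⁻⁵) = 701,532,849
N ≈ √701,532,849 ≈ 26,486.5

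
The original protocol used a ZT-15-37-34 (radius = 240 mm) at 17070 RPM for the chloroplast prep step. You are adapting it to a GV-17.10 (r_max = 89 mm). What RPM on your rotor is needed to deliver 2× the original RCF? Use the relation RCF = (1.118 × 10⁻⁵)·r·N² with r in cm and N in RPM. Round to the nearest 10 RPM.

≈ 39640 RPM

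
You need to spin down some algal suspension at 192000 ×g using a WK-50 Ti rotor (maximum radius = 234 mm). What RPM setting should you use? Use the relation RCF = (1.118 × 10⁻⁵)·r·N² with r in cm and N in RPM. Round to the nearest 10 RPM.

N ≈ 27090 RPM

r = 234 mm = 23.4 cm
192,000 = 1.118 × 10⁻⁵ × 23.4 × N²
N² = 192,000 / (26.1612 × 10⁻⁵) = 733,911,288
N ≈ √733,911,288 ≈ 27,090.8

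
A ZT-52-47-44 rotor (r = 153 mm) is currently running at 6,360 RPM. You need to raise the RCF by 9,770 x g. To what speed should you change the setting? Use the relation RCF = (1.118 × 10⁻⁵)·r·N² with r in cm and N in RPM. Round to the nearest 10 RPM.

r = 153 mm = 15.3 cm
Current RCF = 1.118 × 10⁻⁵ × 15.3 × (6360)² = 1.118 × 10⁻⁵ × 15.3 × 40,449,600 ≈ 6,919.1 × g
Target RCF = 6,919.1 + 9,770 = 16,689.1 × g
N² = 16,689.1 / (17.1054 × 10⁻⁵) = 97,566,266
N ≈ √97,566,266 ≈ 9,877.6

≈ 9880 RPM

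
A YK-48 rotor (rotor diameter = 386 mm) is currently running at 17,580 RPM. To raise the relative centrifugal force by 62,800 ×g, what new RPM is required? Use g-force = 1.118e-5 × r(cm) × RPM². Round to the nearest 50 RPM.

r = 386 mm / 2 = 193 mm = 19.3 cm
Current RCF = 1.118 × 10⁻⁵ × 19.3 × (17580)² = 1.118 × 10⁻⁵ × 19.3 × 309,056,400 ≈ 66,686.3 × g
Target RCF = 66,686.3 + 62,800 = 129,486.3 × g
N² = 129,486.3 / (21.5774 × 10⁻⁵) = 600,101,495
N ≈ √600,101,495 ≈ 24,497.0

≈ 24500 RPM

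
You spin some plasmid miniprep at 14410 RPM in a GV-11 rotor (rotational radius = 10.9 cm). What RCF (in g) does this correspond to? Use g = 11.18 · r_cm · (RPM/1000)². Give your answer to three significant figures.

25300 g

RCF = 11.18 × r × (N/1000)²
RCF = 11.18 × 10.9 × (14.41)² = 11.18 × 10.9 × 207.6481 ≈ 25,304.4 × g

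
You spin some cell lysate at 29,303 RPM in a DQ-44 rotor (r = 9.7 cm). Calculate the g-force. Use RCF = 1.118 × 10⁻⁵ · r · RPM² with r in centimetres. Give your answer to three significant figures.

RCF = 1.118 × 10⁻⁵ × r × N²
RCF = 1.118 × 10⁻⁵ × 9.7 × (29303)² = 1.118 × 10⁻⁵ × 9.7 × 858,665,809 ≈ 93,118.9 × g

RCF ≈ 93100 g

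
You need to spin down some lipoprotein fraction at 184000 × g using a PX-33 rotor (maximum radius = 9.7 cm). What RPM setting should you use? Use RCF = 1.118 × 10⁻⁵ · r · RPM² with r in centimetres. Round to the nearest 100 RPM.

184,000 = 1.118 × 10⁻⁵ × 9.7 × N²
N² = 184,000 / (10.8446 × 10⁻⁵) = 1,696,696,974
N ≈ √1,696,696,974 ≈ 41,191.0

≈ 41200 RPM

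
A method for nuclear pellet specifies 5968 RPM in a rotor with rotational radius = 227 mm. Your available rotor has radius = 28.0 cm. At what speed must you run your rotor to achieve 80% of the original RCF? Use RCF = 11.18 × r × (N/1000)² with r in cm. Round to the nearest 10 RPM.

Original rotor: r = 227 mm = 22.7 cm
RCF = 11.18 × r × (N/1000)²
RCF_original = 11.18 × 22.7 × (5.968)² = 11.18 × 22.7 × 35.617024 ≈ 9,039.1 × g
Target RCF = 0.8 × 9,039.1 ≈ 7,231.3 × g
7,231.3 = 11.18 × 28 × (N/1000)²
(N/1000)² = 7,231.3 / 313.04 = 23.10024
N = 1000 × √23.10024 ≈ 4,806.3

≈ 4810 RPM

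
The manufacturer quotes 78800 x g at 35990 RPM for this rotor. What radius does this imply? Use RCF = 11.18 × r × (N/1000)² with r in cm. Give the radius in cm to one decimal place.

5.4 cm

78800 = 11.18 × r × (35.99)²
r = 78800 / (11.18 × 1295.2801) = 78800 / 14481.23 ≈ 5.442 cm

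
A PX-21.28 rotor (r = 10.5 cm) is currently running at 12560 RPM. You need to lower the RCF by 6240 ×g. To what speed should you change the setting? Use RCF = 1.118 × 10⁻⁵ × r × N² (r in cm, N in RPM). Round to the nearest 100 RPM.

N₂ ≈ 10200 RPM

Current RCF = 1.118 × 10⁻⁵ × 10.5 × (12560)² = 1.118 × 10⁻⁵ × 10.5 × 157,753,600 ≈ 18,518.7 × g
Target RCF = 18,518.7 − 6,240 = 12,278.7 × g
N² = 12,278.7 / (11.739 × 10⁻⁵) = 104,597,496
N ≈ √104,597,496 ≈ 10,227.3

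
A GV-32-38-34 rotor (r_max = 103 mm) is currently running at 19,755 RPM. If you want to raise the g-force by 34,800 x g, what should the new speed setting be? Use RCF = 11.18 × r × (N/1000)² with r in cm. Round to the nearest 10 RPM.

r = 103 mm = 10.3 cm
Current RCF = 11.18 × 10.3 × (19.755)² = 11.18 × 10.3 × 390.260025 ≈ 44,940 × g
Target RCF = 44,940 + 34,800 = 79,740 × g
(N/1000)² = 79,740 / 115.154 = 692.464
N = 1000 × √692.464 ≈ 26,314.7

≈ 26310 RPM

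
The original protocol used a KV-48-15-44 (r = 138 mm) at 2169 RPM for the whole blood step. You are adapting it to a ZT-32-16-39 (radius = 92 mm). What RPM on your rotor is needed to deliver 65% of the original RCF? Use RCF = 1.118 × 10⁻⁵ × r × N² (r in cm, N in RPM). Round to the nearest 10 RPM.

2140 RPM

Original rotor: r = 138 mm = 13.8 cm
RCF_original = 1.118 × 10⁻⁵ × 13.8 × (2169)² = 1.118 × 10⁻⁵ × 13.8 × 4,704,561 ≈ 725.8 × g
Target RCF = 0.65 × 725.8 ≈ 471.8 × g
Your rotor: r = 92 mm = 9.2 cm
471.8 = 1.118 × 10⁻⁵ × 9.2 × N²
N² = 471.8 / (10.2856 × 10⁻⁵) = 4,586,995
N ≈ √4,586,995 ≈ 2,141.7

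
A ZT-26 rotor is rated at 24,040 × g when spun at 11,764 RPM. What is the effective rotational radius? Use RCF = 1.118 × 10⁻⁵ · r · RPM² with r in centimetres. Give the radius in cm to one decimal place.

24040 = 1.118 × 10⁻⁵ × r × (11764)²
r = 24040 / (1.118 × 10⁻⁵ × 138,391,696) = 24040 / 1547.219 ≈ 15.538 cm

r ≈ 15.5 cm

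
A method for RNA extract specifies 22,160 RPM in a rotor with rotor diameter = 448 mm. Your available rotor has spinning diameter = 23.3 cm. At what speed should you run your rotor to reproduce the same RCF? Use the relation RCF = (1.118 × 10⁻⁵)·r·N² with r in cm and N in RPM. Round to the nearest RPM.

Original rotor: r = 448 mm / 2 = 224 mm = 22.4 cm
RCF_original = 1.118 × 10⁻⁵ × 22.4 × (22160)² = 1.118 × 10⁻⁵ × 22.4 × 491,065,600 ≈ 122,978.5 × g
Your rotor: r = 23.3 / 2 = 11.65 cm
122,978.5 = 1.118 × 10⁻⁵ × 11.65 × N²
N² = 122,978.5 / (13.0247 × 10⁻⁵) = 944,194,492
N ≈ √944,194,492 ≈ 30,727.7

30728 RPM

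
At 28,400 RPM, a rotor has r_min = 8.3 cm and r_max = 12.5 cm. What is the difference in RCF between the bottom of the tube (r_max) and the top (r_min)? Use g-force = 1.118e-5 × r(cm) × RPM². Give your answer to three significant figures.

RCF_max = 1.118 × 10⁻⁵ × 12.5 × (28400)² = 1.118 × 10⁻⁵ × 12.5 × 806,560,000 ≈ 112,716.8 × g
RCF_min = 1.118 × 10⁻⁵ × 8.3 × (28400)² = 1.118 × 10⁻⁵ × 8.3 × 806,560,000 ≈ 74,843.9 × g
ΔRCF = 112,716.8 − 74,843.9 = 37,872.9

ΔRCF ≈ 37900 ×g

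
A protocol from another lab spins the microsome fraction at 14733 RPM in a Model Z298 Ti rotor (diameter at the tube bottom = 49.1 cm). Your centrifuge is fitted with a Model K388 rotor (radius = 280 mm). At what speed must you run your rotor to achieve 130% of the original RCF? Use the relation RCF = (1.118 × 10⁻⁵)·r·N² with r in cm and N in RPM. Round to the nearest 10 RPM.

Original rotor: r = 49.1 / 2 = 24.55 cm
RCF_original = 1.118 × 10⁻⁵ × 24.55 × (14733)² = 1.118 × 10⁻⁵ × 24.55 × 217,061,289 ≈ 59,576.6 × g
Target RCF = 1.3 × 59,576.6 ≈ 77,449.6 × g
Your rotor: r = 280 mm = 28.0 cm
77,449.6 = 1.118 × 10⁻⁵ × 28 × N²
N² = 77,449.6 / (31.304 × 10⁻⁵) = 247,411,193
N ≈ √247,411,193 ≈ 15,729.3

≈ 15730 RPM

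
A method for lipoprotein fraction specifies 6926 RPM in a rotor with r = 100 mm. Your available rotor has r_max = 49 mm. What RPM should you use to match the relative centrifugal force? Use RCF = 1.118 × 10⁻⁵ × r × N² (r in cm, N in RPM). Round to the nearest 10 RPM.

Original rotor: r = 100 mm = 10.0 cm
RCF = 1.118 × 10⁻⁵ × r × N²
RCF_original = 1.118 × 10⁻⁵ × 10 × (6926)² = 1.118 × 10⁻⁵ × 10 × 47,969,476 ≈ 5,363 × g
Your rotor: r = 49 mm = 4.9 cm
5,363 = 1.118 × 10⁻⁵ × 4.9 × N²
N² = 5,363 / (5.4782 × 10⁻⁵) = 97,897,119
N ≈ √97,897,119 ≈ 9,894.3

≈ 9890 RPM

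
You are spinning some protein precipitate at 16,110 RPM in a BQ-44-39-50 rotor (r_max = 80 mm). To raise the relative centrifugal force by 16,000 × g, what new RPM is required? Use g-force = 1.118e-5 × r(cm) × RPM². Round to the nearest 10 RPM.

20940 RPM

r = 80 mm = 8.0 cm
Current RCF = 1.118 × 10⁻⁵ × 8 × (16110)² = 1.118 × 10⁻⁵ × 8 × 259,532,100 ≈ 23,212.6 × g
Target RCF = 23,212.6 + 16,000 = 39,212.6 × g
N² = 39,212.6 / (8.944 × 10⁻⁵) = 438,423,524
N ≈ √438,423,524 ≈ 20,938.6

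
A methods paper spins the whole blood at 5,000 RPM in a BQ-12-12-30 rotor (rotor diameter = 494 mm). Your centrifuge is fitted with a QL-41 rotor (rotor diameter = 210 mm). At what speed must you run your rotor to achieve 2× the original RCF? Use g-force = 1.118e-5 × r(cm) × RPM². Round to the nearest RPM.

Original rotor: r = 494 mm / 2 = 247 mm = 24.7 cm
RCF_original = 1.118 × 10⁻⁵ × 24.7 × (5000)² = 1.118 × 10⁻⁵ × 24.7 × 25,000,000 ≈ 6,903.6 × g
Target RCF = 2 × 6,903.6 ≈ 13,807.2 × g
Your rotor: r = 210 mm / 2 = 105 mm = 10.5 cm
13,807.2 = 1.118 × 10⁻⁵ × 10.5 × N²
N² = 13,807.2 / (11.739 × 10⁻⁵) = 117,618,196
N ≈ √117,618,196 ≈ 10,845.2

10845 RPM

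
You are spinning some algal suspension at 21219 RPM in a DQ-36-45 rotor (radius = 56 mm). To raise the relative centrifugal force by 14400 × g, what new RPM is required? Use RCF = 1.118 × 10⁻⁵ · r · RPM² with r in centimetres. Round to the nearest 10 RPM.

26080 RPM

r = 56 mm = 5.6 cm
Current RCF = 1.118 × 10⁻⁵ × 5.6 × (21219)² = 1.118 × 10⁻⁵ × 5.6 × 450,245,961 ≈ 28,189 × g
Target RCF = 28,189 + 14,400 = 42,589 × g
N² = 42,589 / (6.2608 × 10⁻⁵) = 680,248,531
N ≈ √680,248,531 ≈ 26,081.6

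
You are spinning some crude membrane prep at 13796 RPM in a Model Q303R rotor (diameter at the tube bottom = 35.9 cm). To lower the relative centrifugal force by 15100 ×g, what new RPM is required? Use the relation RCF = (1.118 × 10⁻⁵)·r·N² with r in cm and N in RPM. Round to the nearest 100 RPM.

r = 35.9 / 2 = 17.95 cm
Current RCF = 1.118 × 10⁻⁵ × 17.95 × (13796)² = 1.118 × 10⁻⁵ × 17.95 × 190,329,616 ≈ 38,195.5 × g
Target RCF = 38,195.5 − 15,100 = 23,095.5 × g
N² = 23,095.5 / (20.0681 × 10⁻⁵) = 115,085,633
N ≈ √115,085,633 ≈ 10,727.8

≈ 10700 RPM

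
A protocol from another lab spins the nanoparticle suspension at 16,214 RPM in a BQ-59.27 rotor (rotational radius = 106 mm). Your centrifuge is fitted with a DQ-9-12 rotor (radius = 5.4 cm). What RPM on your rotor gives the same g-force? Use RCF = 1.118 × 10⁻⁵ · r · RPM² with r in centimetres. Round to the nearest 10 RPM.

Original rotor: r = 106 mm = 10.6 cm
RCF = 1.118 × 10⁻⁵ × r × N²
RCF_original = 1.118 × 10⁻⁵ × 10.6 × (16214)² = 1.118 × 10⁻⁵ × 10.6 × 262,893,796 ≈ 31,155 × g
31,155 = 1.118 × 10⁻⁵ × 5.4 × N²
N² = 31,155 / (6.0372 × 10⁻⁵) = 516,050,487
N ≈ √516,050,487 ≈ 22,716.7

22720 RPM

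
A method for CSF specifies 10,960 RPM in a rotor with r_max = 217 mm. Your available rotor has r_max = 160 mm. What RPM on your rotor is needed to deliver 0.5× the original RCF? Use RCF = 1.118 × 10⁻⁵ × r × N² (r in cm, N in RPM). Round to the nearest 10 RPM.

9030 RPM

Original rotor: r = 217 mm = 21.7 cm
RCF_original = 1.118 × 10⁻⁵ × 21.7 × (10960)² = 1.118 × 10⁻⁵ × 21.7 × 120,121,600 ≈ 29,142.2 × g
Target RCF = 0.5 × 29,142.2 ≈ 14,571.1 × g
Your rotor: r = 160 mm = 16.0 cm
14,571.1 = 1.118 × 10⁻⁵ × 16 × N²
N² = 14,571.1 / (17.888 × 10⁻⁵) = 81,457,402
N ≈ √81,457,402 ≈ 9,025.4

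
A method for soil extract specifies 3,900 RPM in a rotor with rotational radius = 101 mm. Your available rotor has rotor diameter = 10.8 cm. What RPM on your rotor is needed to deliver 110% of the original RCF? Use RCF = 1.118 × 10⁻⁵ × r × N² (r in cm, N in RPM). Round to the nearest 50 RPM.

≈ 5600 RPM

Original rotor: r = 101 mm = 10.1 cm
RCF_original = 1.118 × 10⁻⁵ × 10.1 × (3900)² = 1.118 × 10⁻⁵ × 10.1 × 15,210,000 ≈ 1,717.5 × g
Target RCF = 1.1 × 1,717.5 ≈ 1,889.3 × g
Your rotor: r = 10.8 / 2 = 5.4 cm
1,889.3 = 1.118 × 10⁻⁵ × 5.4 × N²
N² = 1,889.3 / (6.0372 × 10⁻⁵) = 31,294,309
N ≈ √31,294,309 ≈ 5,594.1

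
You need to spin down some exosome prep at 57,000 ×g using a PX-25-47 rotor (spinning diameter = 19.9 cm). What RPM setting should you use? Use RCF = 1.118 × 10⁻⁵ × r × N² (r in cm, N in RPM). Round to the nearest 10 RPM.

r = 19.9 / 2 = 9.95 cm
57,000 = 1.118 × 10⁻⁵ × 9.95 × N²
N² = 57,000 / (11.1241 × 10⁻⁵) = 512,401,003
N ≈ √512,401,003 ≈ 22,636.3

N ≈ 22640 RPM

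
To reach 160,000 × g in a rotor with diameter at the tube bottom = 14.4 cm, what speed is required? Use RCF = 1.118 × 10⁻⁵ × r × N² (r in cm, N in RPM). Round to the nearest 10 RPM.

N ≈ 44580 RPM

r = 14.4 / 2 = 7.2 cm
160,000 = 1.118 × 10⁻⁵ × 7.2 × N²
N² = 160,000 / (8.0496 × 10⁻⁵) = 1,987,676,406
N ≈ √1,987,676,406 ≈ 44,583.4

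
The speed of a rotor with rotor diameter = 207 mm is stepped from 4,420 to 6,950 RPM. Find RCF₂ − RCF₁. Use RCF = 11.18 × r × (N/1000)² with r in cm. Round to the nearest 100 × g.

3300 x g

r = 207 mm / 2 = 103.5 mm = 10.35 cm
RCF₁ = 11.18 × 10.35 × (4.42)² = 11.18 × 10.35 × 19.5364 ≈ 2,260.6 × g
RCF₂ = 11.18 × 10.35 × (6.95)² = 11.18 × 10.35 × 48.3025 ≈ 5,589.2 × g
Increase = 5,589.2 − 2,260.6 = 3,328.6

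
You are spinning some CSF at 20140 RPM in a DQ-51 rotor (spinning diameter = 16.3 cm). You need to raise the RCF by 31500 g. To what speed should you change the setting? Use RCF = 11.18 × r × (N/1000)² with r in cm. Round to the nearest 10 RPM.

≈ 27410 RPM

r = 16.3 / 2 = 8.15 cm
Current RCF = 11.18 × 8.15 × (20.14)² = 11.18 × 8.15 × 405.6196 ≈ 36,958.8 × g
Target RCF = 36,958.8 + 31,500 = 68,458.8 × g
(N/1000)² = 68,458.8 / 91.117 = 751.3285
N = 1000 × √751.3285 ≈ 27,410.4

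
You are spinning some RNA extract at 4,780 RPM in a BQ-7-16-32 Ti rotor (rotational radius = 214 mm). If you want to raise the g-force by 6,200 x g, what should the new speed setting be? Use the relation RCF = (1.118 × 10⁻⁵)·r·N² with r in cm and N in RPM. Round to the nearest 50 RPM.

r = 214 mm = 21.4 cm
Current RCF = 1.118 × 10⁻⁵ × 21.4 × (4780)² = 1.118 × 10⁻⁵ × 21.4 × 22,848,400 ≈ 5,466.5 × g
Target RCF = 5,466.5 + 6,200 = 11,666.5 × g
N² = 11,666.5 / (23.9252 × 10⁻⁵) = 48,762,393
N ≈ √48,762,393 ≈ 6,983.0

7000 RPM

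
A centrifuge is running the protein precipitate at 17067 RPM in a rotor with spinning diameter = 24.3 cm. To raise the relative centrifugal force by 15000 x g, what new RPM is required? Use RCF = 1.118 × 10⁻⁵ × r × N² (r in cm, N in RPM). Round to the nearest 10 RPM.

r = 24.3 / 2 = 12.15 cm
Current RCF = 1.118 × 10⁻⁵ × 12.15 × (17067)² = 1.118 × 10⁻⁵ × 12.15 × 291,282,489 ≈ 39,566.9 × g
Target RCF = 39,566.9 + 15,000 = 54,566.9 × g
N² = 54,566.9 / (13.5837 × 10⁻⁵) = 401,708,666
N ≈ √401,708,666 ≈ 20,042.7

20040 RPM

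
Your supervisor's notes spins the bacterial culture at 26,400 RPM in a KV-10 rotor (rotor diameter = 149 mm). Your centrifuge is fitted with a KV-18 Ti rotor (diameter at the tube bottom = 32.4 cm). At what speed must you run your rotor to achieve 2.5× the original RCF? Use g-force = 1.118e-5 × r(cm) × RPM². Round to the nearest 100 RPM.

28300 RPM

Original rotor: r = 149 mm / 2 = 74.5 mm = 7.45 cm
RCF = 1.118 × 10⁻⁵ × r × N²
RCF_original = 1.118 × 10⁻⁵ × 7.45 × (26400)² = 1.118 × 10⁻⁵ × 7.45 × 696,960,000 ≈ 58,050.5 × g
Target RCF = 2.5 × 58,050.5 ≈ 145,126.2 × g
Your rotor: r = 32.4 / 2 = 16.2 cm
145,126.2 = 1.118 × 10⁻⁵ × 16.2 × N²
N² = 145,126.2 / (18.1116 × 10⁻⁵) = 801,288,677
N ≈ √801,288,677 ≈ 28,307.0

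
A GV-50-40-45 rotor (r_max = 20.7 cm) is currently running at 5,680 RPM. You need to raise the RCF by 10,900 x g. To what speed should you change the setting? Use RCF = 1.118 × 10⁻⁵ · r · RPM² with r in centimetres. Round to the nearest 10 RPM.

≈ 8910 RPM

Current RCF = 1.118 × 10⁻⁵ × 20.7 × (5680)² = 1.118 × 10⁻⁵ × 20.7 × 32,262,400 ≈ 7,466.4 × g
Target RCF = 7,466.4 + 10,900 = 18,366.4 × g
N² = 18,366.4 / (23.1426 × 10⁻⁵) = 79,361,869
N ≈ √79,361,869 ≈ 8,908.5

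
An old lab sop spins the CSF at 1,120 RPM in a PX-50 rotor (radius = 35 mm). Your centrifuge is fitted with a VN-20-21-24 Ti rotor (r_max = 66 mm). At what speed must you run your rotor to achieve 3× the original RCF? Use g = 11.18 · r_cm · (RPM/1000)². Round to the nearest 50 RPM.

Original rotor: r = 35 mm = 3.5 cm
RCF_original = 11.18 × 3.5 × (1.12)² = 11.18 × 3.5 × 1.2544 ≈ 49.1 × g
Target RCF = 3 × 49.1 ≈ 147.3 × g
Your rotor: r = 66 mm = 6.6 cm
147.3 = 11.18 × 6.6 × (N/1000)²
(N/1000)² = 147.3 / 73.788 = 1.99626
N = 1000 × √1.99626 ≈ 1,412.9

1400 RPM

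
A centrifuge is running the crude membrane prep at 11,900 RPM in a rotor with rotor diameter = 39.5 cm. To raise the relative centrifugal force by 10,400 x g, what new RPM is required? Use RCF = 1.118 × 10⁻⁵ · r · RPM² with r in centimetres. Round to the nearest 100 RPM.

13700 RPM

r = 39.5 / 2 = 19.75 cm
Current RCF = 1.118 × 10⁻⁵ × 19.75 × (11900)² = 1.118 × 10⁻⁵ × 19.75 × 141,610,000 ≈ 31,268.2 × g
Target RCF = 31,268.2 + 10,400 = 41,668.2 × g
N² = 41,668.2 / (22.0805 × 10⁻⁵) = 188,710,401
N ≈ √188,710,401 ≈ 13,737.2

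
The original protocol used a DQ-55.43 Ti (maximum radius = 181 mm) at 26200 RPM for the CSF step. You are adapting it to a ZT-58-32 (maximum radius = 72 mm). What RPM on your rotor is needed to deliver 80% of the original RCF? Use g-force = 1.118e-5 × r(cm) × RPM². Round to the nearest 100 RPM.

Original rotor: r = 181 mm = 18.1 cm
RCF_original = 1.118 × 10⁻⁵ × 18.1 × (26200)² = 1.118 × 10⁻⁵ × 18.1 × 686,440,000 ≈ 138,906.6 × g
Target RCF = 0.8 × 138,906.6 ≈ 111,125.3 × g
Your rotor: r = 72 mm = 7.2 cm
111,125.3 = 1.118 × 10⁻⁵ × 7.2 × N²
N² = 111,125.3 / (8.0496 × 10⁻⁵) = 1,380,507,106
N ≈ √1,380,507,106 ≈ 37,155.2

37200 RPM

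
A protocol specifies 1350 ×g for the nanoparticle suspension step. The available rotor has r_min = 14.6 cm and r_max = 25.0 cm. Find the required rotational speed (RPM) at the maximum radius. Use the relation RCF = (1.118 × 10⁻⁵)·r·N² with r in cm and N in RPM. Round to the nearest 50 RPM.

N ≈ 2200 RPM

Use r_max = 25.0 cm.
1,350 = 1.118 × 10⁻⁵ × 25 × N²
N² = 1,350 / (27.95 × 10⁻⁵) = 4,830,054
N ≈ √4,830,054 ≈ 2,197.7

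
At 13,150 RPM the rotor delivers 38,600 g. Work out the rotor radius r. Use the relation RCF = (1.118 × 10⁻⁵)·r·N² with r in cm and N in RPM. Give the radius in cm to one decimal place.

r ≈ 20.0 cm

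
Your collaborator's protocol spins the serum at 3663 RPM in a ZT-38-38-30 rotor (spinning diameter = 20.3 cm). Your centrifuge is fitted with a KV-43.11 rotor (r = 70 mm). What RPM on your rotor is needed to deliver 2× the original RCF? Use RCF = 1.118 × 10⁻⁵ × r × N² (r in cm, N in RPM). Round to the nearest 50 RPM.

≈ 6250 RPM

Original rotor: r = 20.3 / 2 = 10.15 cm
RCF_original = 1.118 × 10⁻⁵ × 10.15 × (3663)² = 1.118 × 10⁻⁵ × 10.15 × 13,417,569 ≈ 1,522.6 × g
Target RCF = 2 × 1,522.6 ≈ 3,045.2 × g
Your rotor: r = 70 mm = 7.0 cm
3,045.2 = 1.118 × 10⁻⁵ × 7 × N²
N² = 3,045.2 / (7.826 × 10⁻⁵) = 38,911,321
N ≈ √38,911,321 ≈ 6,237.9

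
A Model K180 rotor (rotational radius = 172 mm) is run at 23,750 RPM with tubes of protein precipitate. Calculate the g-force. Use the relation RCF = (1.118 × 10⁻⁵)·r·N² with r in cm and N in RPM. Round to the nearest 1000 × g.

r = 172 mm = 17.2 cm
RCF = 1.118 × 10⁻⁵ × 17.2 × (23750)² = 1.118 × 10⁻⁵ × 17.2 × 564,062,500 ≈ 108,467 × g

108000 x g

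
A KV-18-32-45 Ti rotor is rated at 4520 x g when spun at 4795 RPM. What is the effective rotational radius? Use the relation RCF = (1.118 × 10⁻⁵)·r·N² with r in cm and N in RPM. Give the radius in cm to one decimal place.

RCF = 1.118 × 10⁻⁵ × r × N²
4520 = 1.118 × 10⁻⁵ × r × (4795)²
r = 4520 / (1.118 × 10⁻⁵ × 22,992,025) = 4520 / 257.0508 ≈ 17.584 cm

≈ 17.6 cm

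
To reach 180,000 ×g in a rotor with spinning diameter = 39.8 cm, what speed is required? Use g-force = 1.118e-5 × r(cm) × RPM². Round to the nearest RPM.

≈ 28444 RPM

r = 39.8 / 2 = 19.9 cm
RCF = 1.118 × 10⁻⁵ × r × N²
180,000 = 1.118 × 10⁻⁵ × 19.9 × N²
N² = 180,000 / (22.2482 × 10⁻⁵) = 809,054,216
N ≈ √809,054,216 ≈ 28,443.9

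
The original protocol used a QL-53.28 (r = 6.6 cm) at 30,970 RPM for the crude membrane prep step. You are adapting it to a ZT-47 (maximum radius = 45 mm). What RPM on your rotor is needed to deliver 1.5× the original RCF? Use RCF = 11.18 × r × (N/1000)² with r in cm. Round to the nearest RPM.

RCF_original = 11.18 × 6.6 × (30.97)² = 11.18 × 6.6 × 959.1409 ≈ 70,773.1 × g
Target RCF = 1.5 × 70,773.1 ≈ 106,159.7 × g
Your rotor: r = 45 mm = 4.5 cm
106,159.7 = 11.18 × 4.5 × (N/1000)²
(N/1000)² = 106,159.7 / 50.31 = 2110.111
N = 1000 × √2110.111 ≈ 45,935.9

45936 RPM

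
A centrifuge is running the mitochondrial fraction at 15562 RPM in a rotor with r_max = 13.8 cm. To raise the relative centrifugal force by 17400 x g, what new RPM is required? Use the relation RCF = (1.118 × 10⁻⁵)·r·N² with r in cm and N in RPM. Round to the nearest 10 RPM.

Current RCF = 1.118 × 10⁻⁵ × 13.8 × (15562)² = 1.118 × 10⁻⁵ × 13.8 × 242,175,844 ≈ 37,363.9 × g
Target RCF = 37,363.9 + 17,400 = 54,763.9 × g
N² = 54,763.9 / (15.4284 × 10⁻⁵) = 354,955,148
N ≈ √354,955,148 ≈ 18,840.3

≈ 18840 RPM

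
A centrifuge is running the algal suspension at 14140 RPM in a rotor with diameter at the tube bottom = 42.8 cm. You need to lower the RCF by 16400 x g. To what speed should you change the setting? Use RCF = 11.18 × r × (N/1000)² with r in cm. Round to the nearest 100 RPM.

11500 RPM

r = 42.8 / 2 = 21.4 cm
Current RCF = 11.18 × 21.4 × (14.14)² = 11.18 × 21.4 × 199.9396 ≈ 47,835.9 × g
Target RCF = 47,835.9 − 16,400 = 31,435.9 × g
(N/1000)² = 31,435.9 / 239.252 = 131.3924
N = 1000 × √131.3924 ≈ 11,462.7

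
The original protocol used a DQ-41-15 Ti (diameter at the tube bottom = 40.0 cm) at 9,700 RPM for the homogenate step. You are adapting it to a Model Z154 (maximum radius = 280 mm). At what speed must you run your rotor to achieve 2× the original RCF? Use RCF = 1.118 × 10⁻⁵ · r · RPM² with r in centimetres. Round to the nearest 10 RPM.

Original rotor: r = 40.0 / 2 = 20 cm
RCF_original = 1.118 × 10⁻⁵ × 20 × (9700)² = 1.118 × 10⁻⁵ × 20 × 94,090,000 ≈ 21,038.5 × g
Target RCF = 2 × 21,038.5 ≈ 42,077 × g
Your rotor: r = 280 mm = 28.0 cm
42,077 = 1.118 × 10⁻⁵ × 28 × N²
N² = 42,077 / (31.304 × 10⁻⁵) = 134,414,132
N ≈ √134,414,132 ≈ 11,593.7

11590 RPM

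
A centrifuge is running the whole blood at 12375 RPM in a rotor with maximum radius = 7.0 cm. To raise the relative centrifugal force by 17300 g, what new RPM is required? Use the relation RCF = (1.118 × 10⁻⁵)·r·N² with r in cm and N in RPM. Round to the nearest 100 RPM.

19300 RPM

Current RCF = 1.118 × 10⁻⁵ × 7 × (12375)² = 1.118 × 10⁻⁵ × 7 × 153,140,625 ≈ 11,984.8 × g
Target RCF = 11,984.8 + 17,300 = 29,284.8 × g
N² = 29,284.8 / (7.826 × 10⁻⁵) = 374,198,824
N ≈ √374,198,824 ≈ 19,344.2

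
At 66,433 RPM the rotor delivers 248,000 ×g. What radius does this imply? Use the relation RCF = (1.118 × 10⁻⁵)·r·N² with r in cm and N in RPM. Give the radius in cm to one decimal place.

≈ 5.0 cm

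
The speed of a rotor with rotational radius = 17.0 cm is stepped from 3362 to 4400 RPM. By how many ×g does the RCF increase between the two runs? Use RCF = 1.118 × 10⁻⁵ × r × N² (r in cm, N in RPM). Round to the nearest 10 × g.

1530 ×g

RCF₁ = 1.118 × 10⁻⁵ × 17 × (3362)² = 1.118 × 10⁻⁵ × 17 × 11,303,044 ≈ 2,148.3 × g
RCF₂ = 1.118 × 10⁻⁵ × 17 × (4400)² = 1.118 × 10⁻⁵ × 17 × 19,360,000 ≈ 3,679.6 × g
Increase = 3,679.6 − 2,148.3 = 1,531.3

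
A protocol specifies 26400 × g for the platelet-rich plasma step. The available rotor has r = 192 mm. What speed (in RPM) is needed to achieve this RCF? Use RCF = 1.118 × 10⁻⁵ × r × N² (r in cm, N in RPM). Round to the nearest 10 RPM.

N ≈ 11090 RPM

r = 192 mm = 19.2 cm
26,400 = 1.118 × 10⁻⁵ × 19.2 × N²
N² = 26,400 / (21.4656 × 10⁻⁵) = 122,987,478
N ≈ √122,987,478 ≈ 11,090.0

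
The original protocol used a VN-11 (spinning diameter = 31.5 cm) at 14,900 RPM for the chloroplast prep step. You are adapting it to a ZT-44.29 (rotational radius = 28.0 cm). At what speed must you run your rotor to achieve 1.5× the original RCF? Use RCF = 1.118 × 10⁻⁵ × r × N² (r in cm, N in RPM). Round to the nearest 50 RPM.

Original rotor: r = 31.5 / 2 = 15.75 cm
RCF_original = 1.118 × 10⁻⁵ × 15.75 × (14900)² = 1.118 × 10⁻⁵ × 15.75 × 222,010,000 ≈ 39,092.6 × g
Target RCF = 1.5 × 39,092.6 ≈ 58,638.9 × g
58,638.9 = 1.118 × 10⁻⁵ × 28 × N²
N² = 58,638.9 / (31.304 × 10⁻⁵) = 187,320,790
N ≈ √187,320,790 ≈ 13,686.5

13700 RPM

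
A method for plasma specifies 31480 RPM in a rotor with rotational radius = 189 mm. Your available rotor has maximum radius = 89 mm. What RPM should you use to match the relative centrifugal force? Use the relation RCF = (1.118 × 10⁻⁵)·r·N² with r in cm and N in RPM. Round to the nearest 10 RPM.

≈ 45870 RPM

Original rotor: r = 189 mm = 18.9 cm
RCF_original = 1.118 × 10⁻⁵ × 18.9 × (31480)² = 1.118 × 10⁻⁵ × 18.9 × 990,990,400 ≈ 209,398.3 × g
Your rotor: r = 89 mm = 8.9 cm
209,398.3 = 1.118 × 10⁻⁵ × 8.9 × N²
N² = 209,398.3 / (9.9502 × 10⁻⁵) = 2,104,463,227
N ≈ √2,104,463,227 ≈ 45,874.4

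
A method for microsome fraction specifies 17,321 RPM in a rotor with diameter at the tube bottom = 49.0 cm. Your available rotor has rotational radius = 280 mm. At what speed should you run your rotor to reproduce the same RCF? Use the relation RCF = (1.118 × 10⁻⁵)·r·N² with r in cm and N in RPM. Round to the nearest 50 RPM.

16200 RPM

Original rotor: r = 49.0 / 2 = 24.5 cm
RCF_original = 1.118 × 10⁻⁵ × 24.5 × (17321)² = 1.118 × 10⁻⁵ × 24.5 × 300,017,041 ≈ 82,177.7 × g
Your rotor: r = 280 mm = 28.0 cm
82,177.7 = 1.118 × 10⁻⁵ × 28 × N²
N² = 82,177.7 / (31.304 × 10⁻⁵) = 262,515,014
N ≈ √262,515,014 ≈ 16,202.3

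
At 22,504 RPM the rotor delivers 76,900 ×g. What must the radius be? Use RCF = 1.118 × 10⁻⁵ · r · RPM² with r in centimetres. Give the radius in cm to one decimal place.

76900 = 1.118 × 10⁻⁵ × r × (22504)²
r = 76900 / (1.118 × 10⁻⁵ × 506,430,016) = 76900 / 5661.888 ≈ 13.582 cm

13.6 cm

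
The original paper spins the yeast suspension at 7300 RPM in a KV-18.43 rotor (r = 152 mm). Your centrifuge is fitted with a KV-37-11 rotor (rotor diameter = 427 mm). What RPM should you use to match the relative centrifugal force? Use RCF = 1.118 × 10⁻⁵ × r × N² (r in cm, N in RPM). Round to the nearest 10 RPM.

≈ 6160 RPM

Original rotor: r = 152 mm = 15.2 cm
RCF_original = 1.118 × 10⁻⁵ × 15.2 × (7300)² = 1.118 × 10⁻⁵ × 15.2 × 53,290,000 ≈ 9,055.9 × g
Your rotor: r = 427 mm / 2 = 213.5 mm = 21.35 cm
9,055.9 = 1.118 × 10⁻⁵ × 21.35 × N²
N² = 9,055.9 / (23.8693 × 10⁻⁵) = 37,939,529
N ≈ √37,939,529 ≈ 6,159.5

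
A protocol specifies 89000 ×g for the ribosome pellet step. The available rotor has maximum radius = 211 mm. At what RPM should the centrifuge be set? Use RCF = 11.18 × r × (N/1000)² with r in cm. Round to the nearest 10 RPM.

r = 211 mm = 21.1 cm
89,000 = 11.18 × 21.1 × (N/1000)²
(N/1000)² = 89,000 / 235.898 = 377.2817
N = 1000 × √377.2817 ≈ 19,423.7

N ≈ 19420 RPM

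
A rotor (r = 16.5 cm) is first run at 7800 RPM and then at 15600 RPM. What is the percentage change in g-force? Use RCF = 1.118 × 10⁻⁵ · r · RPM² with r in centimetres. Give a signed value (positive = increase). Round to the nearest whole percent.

RCF ∝ N², so the ratio is (15600/7800)² = (2.000000)² = 4.0000.
Change = 4.0000 − 1 = +3.0000 → +300.0%.

+300%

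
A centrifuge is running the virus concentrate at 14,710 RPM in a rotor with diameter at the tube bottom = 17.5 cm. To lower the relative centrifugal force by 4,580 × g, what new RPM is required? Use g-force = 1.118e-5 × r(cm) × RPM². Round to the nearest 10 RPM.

r = 17.5 / 2 = 8.75 cm
Current RCF = 1.118 × 10⁻⁵ × 8.75 × (14710)² = 1.118 × 10⁻⁵ × 8.75 × 216,384,100 ≈ 21,167.8 × g
Target RCF = 21,167.8 − 4,580 = 16,587.8 × g
N² = 16,587.8 / (9.7825 × 10⁻⁵) = 169,566,062
N ≈ √169,566,062 ≈ 13,021.8

≈ 13020 RPM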